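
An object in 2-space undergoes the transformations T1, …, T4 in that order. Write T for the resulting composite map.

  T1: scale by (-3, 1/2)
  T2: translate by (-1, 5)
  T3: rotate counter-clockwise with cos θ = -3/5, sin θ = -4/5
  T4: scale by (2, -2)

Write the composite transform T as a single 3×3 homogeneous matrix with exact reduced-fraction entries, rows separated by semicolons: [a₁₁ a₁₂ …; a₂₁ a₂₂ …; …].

T = [18/5 4/5 46/5; -24/5 3/5 22/5; 0 0 1]

T1 = [-3 0 0; 0 1/2 0; 0 0 1]
T2·T1 = [-3 0 -1; 0 1/2 5; 0 0 1]
T3·…·T1 = [9/5 2/5 23/5; 12/5 -3/10 -11/5; 0 0 1]
T4·…·T1 = [18/5 4/5 46/5; -24/5 3/5 22/5; 0 0 1]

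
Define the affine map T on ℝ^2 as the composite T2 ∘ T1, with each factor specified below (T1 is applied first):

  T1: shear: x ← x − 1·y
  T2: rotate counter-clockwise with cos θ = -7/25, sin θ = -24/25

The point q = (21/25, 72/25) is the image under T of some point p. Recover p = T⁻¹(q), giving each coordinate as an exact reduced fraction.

p = (-3, 0)

T1 = [1 -1 0; 0 1 0; 0 0 1]
T2·T1 = [-7/25 31/25 0; -24/25 17/25 0; 0 0 1]
det M = 1; M⁻¹ = [17/25 -31/25 0; 24/25 -7/25 0; 0 0 1]
M⁻¹ · (21/25, 72/25)ᵀ = (-3, 0)ᵀ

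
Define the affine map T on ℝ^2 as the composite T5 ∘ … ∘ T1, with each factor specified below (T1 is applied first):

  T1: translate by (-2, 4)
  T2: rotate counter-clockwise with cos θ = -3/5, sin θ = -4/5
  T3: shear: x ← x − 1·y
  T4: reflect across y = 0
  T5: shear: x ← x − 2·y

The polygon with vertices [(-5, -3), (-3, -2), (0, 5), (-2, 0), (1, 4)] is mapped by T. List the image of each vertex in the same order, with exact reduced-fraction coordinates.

T1 translate by (-2, 4): (-5, -3) → (-7, 1); (-3, -2) → (-5, 2); (0, 5) → (-2, 9); (-2, 0) → (-4, 4); (1, 4) → (-1, 8)
T2 rotate counter-clockwise with cos θ = -3/5, sin θ = -4/5: (-7, 1) → (5, 5); (-5, 2) → (23/5, 14/5); (-2, 9) → (42/5, -19/5); (-4, 4) → (28/5, 4/5); (-1, 8) → (7, -4)
T3 shear: x ← x − 1·y: (5, 5) → (0, 5); (23/5, 14/5) → (9/5, 14/5); (42/5, -19/5) → (61/5, -19/5); (28/5, 4/5) → (24/5, 4/5); (7, -4) → (11, -4)
T4 reflect across y = 0: (0, 5) → (0, -5); (9/5, 14/5) → (9/5, -14/5); (61/5, -19/5) → (61/5, 19/5); (24/5, 4/5) → (24/5, -4/5); (11, -4) → (11, 4)
T5 shear: x ← x − 2·y: (0, -5) → (10, -5); (9/5, -14/5) → (37/5, -14/5); (61/5, 19/5) → (23/5, 19/5); (24/5, -4/5) → (32/5, -4/5); (11, 4) → (3, 4)

image vertices: (10, -5), (37/5, -14/5), (23/5, 19/5), (32/5, -4/5), (3, 4)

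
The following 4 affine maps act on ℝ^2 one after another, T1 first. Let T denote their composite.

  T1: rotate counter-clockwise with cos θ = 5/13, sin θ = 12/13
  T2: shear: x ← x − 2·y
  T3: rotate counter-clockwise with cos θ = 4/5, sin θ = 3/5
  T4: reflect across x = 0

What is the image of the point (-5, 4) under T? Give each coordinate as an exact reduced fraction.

T(p) = (-148/65, -139/65)

T1 rotate counter-clockwise with cos θ = 5/13, sin θ = 12/13: (-5, 4) → (-73/13, -40/13)
T2 shear: x ← x − 2·y: (-73/13, -40/13) → (7/13, -40/13)
T3 rotate counter-clockwise with cos θ = 4/5, sin θ = 3/5: (7/13, -40/13) → (148/65, -139/65)
T4 reflect across x = 0: (148/65, -139/65) → (-148/65, -139/65)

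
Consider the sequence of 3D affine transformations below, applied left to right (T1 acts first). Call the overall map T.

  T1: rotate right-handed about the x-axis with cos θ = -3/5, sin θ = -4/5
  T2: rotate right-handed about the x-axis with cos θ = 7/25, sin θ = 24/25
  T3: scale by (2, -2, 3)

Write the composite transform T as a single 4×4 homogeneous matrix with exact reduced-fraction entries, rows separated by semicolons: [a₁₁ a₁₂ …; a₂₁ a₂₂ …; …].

T = [2 0 0 0; 0 -6/5 -8/5 0; 0 -12/5 9/5 0; 0 0 0 1]

T1 = [1 0 0 0; 0 -3/5 4/5 0; 0 -4/5 -3/5 0; 0 0 0 1]
T2·T1 = [1 0 0 0; 0 3/5 4/5 0; 0 -4/5 3/5 0; 0 0 0 1]
T3·…·T1 = [2 0 0 0; 0 -6/5 -8/5 0; 0 -12/5 9/5 0; 0 0 0 1]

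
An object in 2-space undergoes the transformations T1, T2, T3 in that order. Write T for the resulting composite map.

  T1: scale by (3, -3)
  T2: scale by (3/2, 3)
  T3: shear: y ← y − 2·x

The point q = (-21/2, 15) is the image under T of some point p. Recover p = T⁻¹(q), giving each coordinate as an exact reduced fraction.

p = (-7/3, 2/3)

T1 = [3 0 0; 0 -3 0; 0 0 1]
T2·T1 = [9/2 0 0; 0 -9 0; 0 0 1]
T3·…·T1 = [9/2 0 0; -9 -9 0; 0 0 1]
det M = -81/2; M⁻¹ = [2/9 0 0; -2/9 -1/9 0; 0 0 1]
M⁻¹ · (-21/2, 15)ᵀ = (-7/3, 2/3)ᵀ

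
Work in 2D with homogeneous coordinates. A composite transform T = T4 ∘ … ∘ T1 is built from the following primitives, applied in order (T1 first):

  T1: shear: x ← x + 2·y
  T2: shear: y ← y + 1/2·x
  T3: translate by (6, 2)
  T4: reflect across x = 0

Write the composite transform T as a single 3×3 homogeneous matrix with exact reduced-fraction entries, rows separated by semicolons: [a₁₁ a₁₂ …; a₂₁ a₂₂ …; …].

T1 = [1 2 0; 0 1 0; 0 0 1]
T2·T1 = [1 2 0; 1/2 2 0; 0 0 1]
T3·…·T1 = [1 2 6; 1/2 2 2; 0 0 1]
T4·…·T1 = [-1 -2 -6; 1/2 2 2; 0 0 1]

T = [-1 -2 -6; 1/2 2 2; 0 0 1]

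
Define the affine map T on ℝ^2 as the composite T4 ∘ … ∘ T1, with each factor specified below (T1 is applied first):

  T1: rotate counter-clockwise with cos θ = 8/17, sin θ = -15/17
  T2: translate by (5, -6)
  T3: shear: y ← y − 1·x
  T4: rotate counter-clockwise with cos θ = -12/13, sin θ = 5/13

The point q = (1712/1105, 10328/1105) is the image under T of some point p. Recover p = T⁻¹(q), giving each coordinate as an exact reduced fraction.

T1 = [8/17 15/17 0; -15/17 8/17 0; 0 0 1]
T2·T1 = [8/17 15/17 5; -15/17 8/17 -6; 0 0 1]
T3·…·T1 = [8/17 15/17 5; -23/17 -7/17 -11; 0 0 1]
T4·…·T1 = [19/221 -145/221 -5/13; 316/221 159/221 157/13; 0 0 1]
det M = 1; M⁻¹ = [159/221 145/221 -130/17; -316/221 19/221 -27/17; 0 0 1]
M⁻¹ · (1712/1105, 10328/1105)ᵀ = (-2/5, -3)ᵀ

p = (-2/5, -3)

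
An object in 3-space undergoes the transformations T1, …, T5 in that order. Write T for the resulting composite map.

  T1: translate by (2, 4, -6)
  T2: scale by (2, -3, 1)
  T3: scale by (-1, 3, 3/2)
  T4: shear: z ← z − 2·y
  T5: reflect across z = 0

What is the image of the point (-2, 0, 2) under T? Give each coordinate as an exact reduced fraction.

T1 translate by (2, 4, -6): (-2, 0, 2) → (0, 4, -4)
T2 scale by (2, -3, 1): (0, 4, -4) → (0, -12, -4)
T3 scale by (-1, 3, 3/2): (0, -12, -4) → (0, -36, -6)
T4 shear: z ← z − 2·y: (0, -36, -6) → (0, -36, 66)
T5 reflect across z = 0: (0, -36, 66) → (0, -36, -66)

T(p) = (0, -36, -66)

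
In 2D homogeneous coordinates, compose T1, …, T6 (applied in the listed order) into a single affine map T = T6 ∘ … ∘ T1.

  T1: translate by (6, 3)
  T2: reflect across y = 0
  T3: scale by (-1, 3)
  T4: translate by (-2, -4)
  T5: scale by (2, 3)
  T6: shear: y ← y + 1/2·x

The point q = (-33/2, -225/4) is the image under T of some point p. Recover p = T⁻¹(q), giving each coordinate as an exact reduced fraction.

p = (1/4, 1)

T1 = [1 0 6; 0 1 3; 0 0 1]
T2·T1 = [1 0 6; 0 -1 -3; 0 0 1]
T3·…·T1 = [-1 0 -6; 0 -3 -9; 0 0 1]
T4·…·T1 = [-1 0 -8; 0 -3 -13; 0 0 1]
T5·…·T1 = [-2 0 -16; 0 -9 -39; 0 0 1]
T6·…·T1 = [-2 0 -16; -1 -9 -47; 0 0 1]
det M = 18; M⁻¹ = [-1/2 0 -8; 1/18 -1/9 -13/3; 0 0 1]
M⁻¹ · (-33/2, -225/4)ᵀ = (1/4, 1)ᵀ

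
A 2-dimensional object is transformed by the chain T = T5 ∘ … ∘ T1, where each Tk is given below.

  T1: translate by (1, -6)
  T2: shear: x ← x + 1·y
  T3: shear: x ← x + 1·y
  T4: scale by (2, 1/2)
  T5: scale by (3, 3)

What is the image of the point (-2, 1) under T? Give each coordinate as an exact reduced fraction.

T(p) = (-66, -15/2)

T1 translate by (1, -6): (-2, 1) → (-1, -5)
T2 shear: x ← x + 1·y: (-1, -5) → (-6, -5)
T3 shear: x ← x + 1·y: (-6, -5) → (-11, -5)
T4 scale by (2, 1/2): (-11, -5) → (-22, -5/2)
T5 scale by (3, 3): (-22, -5/2) → (-66, -15/2)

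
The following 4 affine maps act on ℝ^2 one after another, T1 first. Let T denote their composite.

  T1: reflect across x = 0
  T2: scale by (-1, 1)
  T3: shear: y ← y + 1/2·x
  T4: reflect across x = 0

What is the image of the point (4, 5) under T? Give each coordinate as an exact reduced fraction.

T(p) = (-4, 7)

T1 reflect across x = 0: (4, 5) → (-4, 5)
T2 scale by (-1, 1): (-4, 5) → (4, 5)
T3 shear: y ← y + 1/2·x: (4, 5) → (4, 7)
T4 reflect across x = 0: (4, 7) → (-4, 7)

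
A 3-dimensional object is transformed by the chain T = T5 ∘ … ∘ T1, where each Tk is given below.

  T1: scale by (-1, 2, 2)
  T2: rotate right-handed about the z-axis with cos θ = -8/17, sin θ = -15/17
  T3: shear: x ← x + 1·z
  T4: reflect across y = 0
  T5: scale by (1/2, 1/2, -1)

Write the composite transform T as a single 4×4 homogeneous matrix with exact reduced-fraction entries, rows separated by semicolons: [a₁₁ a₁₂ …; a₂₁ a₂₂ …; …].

T1 = [-1 0 0 0; 0 2 0 0; 0 0 2 0; 0 0 0 1]
T2·T1 = [8/17 30/17 0 0; 15/17 -16/17 0 0; 0 0 2 0; 0 0 0 1]
T3·…·T1 = [8/17 30/17 2 0; 15/17 -16/17 0 0; 0 0 2 0; 0 0 0 1]
T4·…·T1 = [8/17 30/17 2 0; -15/17 16/17 0 0; 0 0 2 0; 0 0 0 1]
T5·…·T1 = [4/17 15/17 1 0; -15/34 8/17 0 0; 0 0 -2 0; 0 0 0 1]

T = [4/17 15/17 1 0; -15/34 8/17 0 0; 0 0 -2 0; 0 0 0 1]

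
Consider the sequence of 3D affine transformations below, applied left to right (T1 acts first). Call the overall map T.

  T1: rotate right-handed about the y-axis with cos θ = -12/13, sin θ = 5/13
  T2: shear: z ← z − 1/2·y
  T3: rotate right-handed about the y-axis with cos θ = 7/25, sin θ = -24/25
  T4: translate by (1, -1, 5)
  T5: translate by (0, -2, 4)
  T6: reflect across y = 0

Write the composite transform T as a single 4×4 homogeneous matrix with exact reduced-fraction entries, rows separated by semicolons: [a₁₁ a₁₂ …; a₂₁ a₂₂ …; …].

T = [36/325 12/25 323/325 1; 0 -1 0 3; -323/325 -7/50 36/325 9; 0 0 0 1]

T1 = [-12/13 0 5/13 0; 0 1 0 0; -5/13 0 -12/13 0; 0 0 0 1]
T2·T1 = [-12/13 0 5/13 0; 0 1 0 0; -5/13 -1/2 -12/13 0; 0 0 0 1]
T3·…·T1 = [36/325 12/25 323/325 0; 0 1 0 0; -323/325 -7/50 36/325 0; 0 0 0 1]
T4·…·T1 = [36/325 12/25 323/325 1; 0 1 0 -1; -323/325 -7/50 36/325 5; 0 0 0 1]
T5·…·T1 = [36/325 12/25 323/325 1; 0 1 0 -3; -323/325 -7/50 36/325 9; 0 0 0 1]
T6·…·T1 = [36/325 12/25 323/325 1; 0 -1 0 3; -323/325 -7/50 36/325 9; 0 0 0 1]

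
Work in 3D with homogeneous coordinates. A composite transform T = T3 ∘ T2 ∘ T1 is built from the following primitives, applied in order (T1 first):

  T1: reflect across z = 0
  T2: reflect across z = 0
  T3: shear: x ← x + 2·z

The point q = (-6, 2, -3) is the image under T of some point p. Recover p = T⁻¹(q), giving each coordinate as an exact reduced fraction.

T1 = [1 0 0 0; 0 1 0 0; 0 0 -1 0; 0 0 0 1]
T2·T1 = [1 0 0 0; 0 1 0 0; 0 0 1 0; 0 0 0 1]
T3·…·T1 = [1 0 2 0; 0 1 0 0; 0 0 1 0; 0 0 0 1]
det M = 1; M⁻¹ = [1 0 -2 0; 0 1 0 0; 0 0 1 0; 0 0 0 1]
M⁻¹ · (-6, 2, -3)ᵀ = (0, 2, -3)ᵀ

p = (0, 2, -3)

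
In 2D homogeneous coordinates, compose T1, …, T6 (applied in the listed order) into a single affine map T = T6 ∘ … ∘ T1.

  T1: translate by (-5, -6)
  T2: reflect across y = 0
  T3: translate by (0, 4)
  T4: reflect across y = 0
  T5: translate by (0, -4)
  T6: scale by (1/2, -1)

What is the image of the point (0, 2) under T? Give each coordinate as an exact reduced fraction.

T1 translate by (-5, -6): (0, 2) → (-5, -4)
T2 reflect across y = 0: (-5, -4) → (-5, 4)
T3 translate by (0, 4): (-5, 4) → (-5, 8)
T4 reflect across y = 0: (-5, 8) → (-5, -8)
T5 translate by (0, -4): (-5, -8) → (-5, -12)
T6 scale by (1/2, -1): (-5, -12) → (-5/2, 12)

T(p) = (-5/2, 12)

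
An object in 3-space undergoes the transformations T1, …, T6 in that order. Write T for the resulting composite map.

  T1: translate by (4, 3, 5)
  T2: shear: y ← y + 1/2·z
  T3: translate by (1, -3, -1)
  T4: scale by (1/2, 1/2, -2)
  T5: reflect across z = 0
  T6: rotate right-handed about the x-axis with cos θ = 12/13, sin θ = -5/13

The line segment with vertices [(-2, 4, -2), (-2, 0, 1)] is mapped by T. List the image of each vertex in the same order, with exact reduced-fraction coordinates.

image vertices: (3/2, 53/13, 137/52), (3/2, 68/13, 225/26)

T1 translate by (4, 3, 5): (-2, 4, -2) → (2, 7, 3); (-2, 0, 1) → (2, 3, 6)
T2 shear: y ← y + 1/2·z: (2, 7, 3) → (2, 17/2, 3); (2, 3, 6) → (2, 6, 6)
T3 translate by (1, -3, -1): (2, 17/2, 3) → (3, 11/2, 2); (2, 6, 6) → (3, 3, 5)
T4 scale by (1/2, 1/2, -2): (3, 11/2, 2) → (3/2, 11/4, -4); (3, 3, 5) → (3/2, 3/2, -10)
T5 reflect across z = 0: (3/2, 11/4, -4) → (3/2, 11/4, 4); (3/2, 3/2, -10) → (3/2, 3/2, 10)
T6 rotate right-handed about the x-axis with cos θ = 12/13, sin θ = -5/13: (3/2, 11/4, 4) → (3/2, 53/13, 137/52); (3/2, 3/2, 10) → (3/2, 68/13, 225/26)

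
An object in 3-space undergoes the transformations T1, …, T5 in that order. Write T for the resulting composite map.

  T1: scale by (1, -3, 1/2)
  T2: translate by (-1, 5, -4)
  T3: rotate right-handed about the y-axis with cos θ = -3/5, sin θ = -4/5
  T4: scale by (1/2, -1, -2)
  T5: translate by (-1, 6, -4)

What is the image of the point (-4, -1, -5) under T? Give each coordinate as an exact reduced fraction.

T(p) = (31/10, -2, -19/5)

T1 scale by (1, -3, 1/2): (-4, -1, -5) → (-4, 3, -5/2)
T2 translate by (-1, 5, -4): (-4, 3, -5/2) → (-5, 8, -13/2)
T3 rotate right-handed about the y-axis with cos θ = -3/5, sin θ = -4/5: (-5, 8, -13/2) → (41/5, 8, -1/10)
T4 scale by (1/2, -1, -2): (41/5, 8, -1/10) → (41/10, -8, 1/5)
T5 translate by (-1, 6, -4): (41/10, -8, 1/5) → (31/10, -2, -19/5)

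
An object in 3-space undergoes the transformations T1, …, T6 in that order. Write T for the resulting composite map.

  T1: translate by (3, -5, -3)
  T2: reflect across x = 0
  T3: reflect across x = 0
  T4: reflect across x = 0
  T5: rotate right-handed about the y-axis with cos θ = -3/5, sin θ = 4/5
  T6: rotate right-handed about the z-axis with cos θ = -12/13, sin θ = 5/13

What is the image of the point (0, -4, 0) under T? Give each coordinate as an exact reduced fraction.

T(p) = (261/65, 105/13, 21/5)

T1 translate by (3, -5, -3): (0, -4, 0) → (3, -9, -3)
T2 reflect across x = 0: (3, -9, -3) → (-3, -9, -3)
T3 reflect across x = 0: (-3, -9, -3) → (3, -9, -3)
T4 reflect across x = 0: (3, -9, -3) → (-3, -9, -3)
T5 rotate right-handed about the y-axis with cos θ = -3/5, sin θ = 4/5: (-3, -9, -3) → (-3/5, -9, 21/5)
T6 rotate right-handed about the z-axis with cos θ = -12/13, sin θ = 5/13: (-3/5, -9, 21/5) → (261/65, 105/13, 21/5)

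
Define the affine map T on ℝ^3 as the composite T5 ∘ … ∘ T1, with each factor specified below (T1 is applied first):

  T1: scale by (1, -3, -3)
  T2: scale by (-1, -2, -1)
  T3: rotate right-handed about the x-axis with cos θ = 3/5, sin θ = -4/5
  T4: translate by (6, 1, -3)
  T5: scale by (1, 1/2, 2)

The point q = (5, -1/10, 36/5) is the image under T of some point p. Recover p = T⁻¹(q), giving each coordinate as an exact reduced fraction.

T1 = [1 0 0 0; 0 -3 0 0; 0 0 -3 0; 0 0 0 1]
T2·T1 = [-1 0 0 0; 0 6 0 0; 0 0 3 0; 0 0 0 1]
T3·…·T1 = [-1 0 0 0; 0 18/5 12/5 0; 0 -24/5 9/5 0; 0 0 0 1]
T4·…·T1 = [-1 0 0 6; 0 18/5 12/5 1; 0 -24/5 9/5 -3; 0 0 0 1]
T5·…·T1 = [-1 0 0 6; 0 9/5 6/5 1/2; 0 -48/5 18/5 -6; 0 0 0 1]
det M = -18; M⁻¹ = [-1 0 0 6; 0 1/5 -1/15 -1/2; 0 8/15 1/10 1/3; 0 0 0 1]
M⁻¹ · (5, -1/10, 36/5)ᵀ = (1, -1, 1)ᵀ

p = (1, -1, 1)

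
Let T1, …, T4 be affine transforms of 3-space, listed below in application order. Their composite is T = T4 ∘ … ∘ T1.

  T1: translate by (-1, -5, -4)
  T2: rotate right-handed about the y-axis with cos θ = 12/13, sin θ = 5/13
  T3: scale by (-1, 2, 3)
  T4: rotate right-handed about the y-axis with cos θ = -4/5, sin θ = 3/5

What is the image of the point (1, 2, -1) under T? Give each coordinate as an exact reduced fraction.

T(p) = (-128/13, -6, 129/13)

T1 translate by (-1, -5, -4): (1, 2, -1) → (0, -3, -5)
T2 rotate right-handed about the y-axis with cos θ = 12/13, sin θ = 5/13: (0, -3, -5) → (-25/13, -3, -60/13)
T3 scale by (-1, 2, 3): (-25/13, -3, -60/13) → (25/13, -6, -180/13)
T4 rotate right-handed about the y-axis with cos θ = -4/5, sin θ = 3/5: (25/13, -6, -180/13) → (-128/13, -6, 129/13)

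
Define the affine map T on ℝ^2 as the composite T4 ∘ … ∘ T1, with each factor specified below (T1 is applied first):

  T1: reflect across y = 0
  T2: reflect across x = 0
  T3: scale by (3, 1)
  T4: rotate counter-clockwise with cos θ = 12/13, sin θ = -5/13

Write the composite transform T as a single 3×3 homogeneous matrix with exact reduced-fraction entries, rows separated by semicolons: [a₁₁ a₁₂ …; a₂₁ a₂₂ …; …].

T = [-36/13 -5/13 0; 15/13 -12/13 0; 0 0 1]

T1 = [1 0 0; 0 -1 0; 0 0 1]
T2·T1 = [-1 0 0; 0 -1 0; 0 0 1]
T3·…·T1 = [-3 0 0; 0 -1 0; 0 0 1]
T4·…·T1 = [-36/13 -5/13 0; 15/13 -12/13 0; 0 0 1]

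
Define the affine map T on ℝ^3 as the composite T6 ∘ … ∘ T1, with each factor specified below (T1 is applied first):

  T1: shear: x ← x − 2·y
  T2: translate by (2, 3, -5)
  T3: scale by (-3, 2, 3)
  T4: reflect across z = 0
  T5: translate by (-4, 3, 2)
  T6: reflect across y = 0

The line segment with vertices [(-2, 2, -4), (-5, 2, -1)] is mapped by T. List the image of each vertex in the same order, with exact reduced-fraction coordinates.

image vertices: (8, -13, 29), (17, -13, 20)

T1 shear: x ← x − 2·y: (-2, 2, -4) → (-6, 2, -4); (-5, 2, -1) → (-9, 2, -1)
T2 translate by (2, 3, -5): (-6, 2, -4) → (-4, 5, -9); (-9, 2, -1) → (-7, 5, -6)
T3 scale by (-3, 2, 3): (-4, 5, -9) → (12, 10, -27); (-7, 5, -6) → (21, 10, -18)
T4 reflect across z = 0: (12, 10, -27) → (12, 10, 27); (21, 10, -18) → (21, 10, 18)
T5 translate by (-4, 3, 2): (12, 10, 27) → (8, 13, 29); (21, 10, 18) → (17, 13, 20)
T6 reflect across y = 0: (8, 13, 29) → (8, -13, 29); (17, 13, 20) → (17, -13, 20)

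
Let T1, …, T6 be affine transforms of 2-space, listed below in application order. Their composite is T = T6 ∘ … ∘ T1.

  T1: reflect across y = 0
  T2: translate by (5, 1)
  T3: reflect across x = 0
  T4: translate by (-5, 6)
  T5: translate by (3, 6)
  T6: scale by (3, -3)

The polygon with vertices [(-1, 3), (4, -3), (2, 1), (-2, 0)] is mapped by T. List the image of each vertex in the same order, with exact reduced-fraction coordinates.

T1 reflect across y = 0: (-1, 3) → (-1, -3); (4, -3) → (4, 3); (2, 1) → (2, -1); (-2, 0) → (-2, 0)
T2 translate by (5, 1): (-1, -3) → (4, -2); (4, 3) → (9, 4); (2, -1) → (7, 0); (-2, 0) → (3, 1)
T3 reflect across x = 0: (4, -2) → (-4, -2); (9, 4) → (-9, 4); (7, 0) → (-7, 0); (3, 1) → (-3, 1)
T4 translate by (-5, 6): (-4, -2) → (-9, 4); (-9, 4) → (-14, 10); (-7, 0) → (-12, 6); (-3, 1) → (-8, 7)
T5 translate by (3, 6): (-9, 4) → (-6, 10); (-14, 10) → (-11, 16); (-12, 6) → (-9, 12); (-8, 7) → (-5, 13)
T6 scale by (3, -3): (-6, 10) → (-18, -30); (-11, 16) → (-33, -48); (-9, 12) → (-27, -36); (-5, 13) → (-15, -39)

image vertices: (-18, -30), (-33, -48), (-27, -36), (-15, -39)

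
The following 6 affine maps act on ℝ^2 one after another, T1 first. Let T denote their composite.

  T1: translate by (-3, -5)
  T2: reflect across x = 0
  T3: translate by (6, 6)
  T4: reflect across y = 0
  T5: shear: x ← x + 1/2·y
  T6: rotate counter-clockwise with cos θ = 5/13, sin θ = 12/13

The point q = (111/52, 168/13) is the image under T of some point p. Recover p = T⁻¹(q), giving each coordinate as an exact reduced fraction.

p = (-9/4, -4)

T1 = [1 0 -3; 0 1 -5; 0 0 1]
T2·T1 = [-1 0 3; 0 1 -5; 0 0 1]
T3·…·T1 = [-1 0 9; 0 1 1; 0 0 1]
T4·…·T1 = [-1 0 9; 0 -1 -1; 0 0 1]
T5·…·T1 = [-1 -1/2 17/2; 0 -1 -1; 0 0 1]
T6·…·T1 = [-5/13 19/26 109/26; -12/13 -11/13 97/13; 0 0 1]
det M = 1; M⁻¹ = [-11/13 -19/26 9; 12/13 -5/13 -1; 0 0 1]
M⁻¹ · (111/52, 168/13)ᵀ = (-9/4, -4)ᵀ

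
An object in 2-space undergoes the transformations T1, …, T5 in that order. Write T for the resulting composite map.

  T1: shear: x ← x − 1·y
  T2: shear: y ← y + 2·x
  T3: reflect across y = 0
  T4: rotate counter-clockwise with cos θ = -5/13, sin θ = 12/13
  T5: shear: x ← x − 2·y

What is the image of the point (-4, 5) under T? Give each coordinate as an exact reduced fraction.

T1 shear: x ← x − 1·y: (-4, 5) → (-9, 5)
T2 shear: y ← y + 2·x: (-9, 5) → (-9, -13)
T3 reflect across y = 0: (-9, -13) → (-9, 13)
T4 rotate counter-clockwise with cos θ = -5/13, sin θ = 12/13: (-9, 13) → (-111/13, -173/13)
T5 shear: x ← x − 2·y: (-111/13, -173/13) → (235/13, -173/13)

T(p) = (235/13, -173/13)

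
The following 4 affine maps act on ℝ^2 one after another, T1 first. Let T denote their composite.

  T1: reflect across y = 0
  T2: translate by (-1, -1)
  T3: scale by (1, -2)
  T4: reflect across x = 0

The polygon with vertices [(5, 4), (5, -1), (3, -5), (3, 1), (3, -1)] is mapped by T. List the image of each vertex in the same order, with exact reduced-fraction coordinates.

image vertices: (-4, 10), (-4, 0), (-2, -8), (-2, 4), (-2, 0)

T1 reflect across y = 0: (5, 4) → (5, -4); (5, -1) → (5, 1); (3, -5) → (3, 5); (3, 1) → (3, -1); (3, -1) → (3, 1)
T2 translate by (-1, -1): (5, -4) → (4, -5); (5, 1) → (4, 0); (3, 5) → (2, 4); (3, -1) → (2, -2); (3, 1) → (2, 0)
T3 scale by (1, -2): (4, -5) → (4, 10); (4, 0) → (4, 0); (2, 4) → (2, -8); (2, -2) → (2, 4); (2, 0) → (2, 0)
T4 reflect across x = 0: (4, 10) → (-4, 10); (4, 0) → (-4, 0); (2, -8) → (-2, -8); (2, 4) → (-2, 4); (2, 0) → (-2, 0)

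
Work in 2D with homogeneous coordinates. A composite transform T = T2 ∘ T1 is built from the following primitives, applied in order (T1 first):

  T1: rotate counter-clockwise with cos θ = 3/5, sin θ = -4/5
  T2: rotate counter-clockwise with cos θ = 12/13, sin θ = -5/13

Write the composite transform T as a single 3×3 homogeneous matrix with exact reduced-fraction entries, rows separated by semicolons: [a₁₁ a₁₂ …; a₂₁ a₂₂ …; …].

T = [16/65 63/65 0; -63/65 16/65 0; 0 0 1]

T1 = [3/5 4/5 0; -4/5 3/5 0; 0 0 1]
T2·T1 = [16/65 63/65 0; -63/65 16/65 0; 0 0 1]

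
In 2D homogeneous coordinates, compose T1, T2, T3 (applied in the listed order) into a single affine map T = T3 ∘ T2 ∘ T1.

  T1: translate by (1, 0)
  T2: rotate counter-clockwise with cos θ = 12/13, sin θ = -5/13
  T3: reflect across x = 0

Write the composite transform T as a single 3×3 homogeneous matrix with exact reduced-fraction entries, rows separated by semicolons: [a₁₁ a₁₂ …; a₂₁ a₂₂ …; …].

T1 = [1 0 1; 0 1 0; 0 0 1]
T2·T1 = [12/13 5/13 12/13; -5/13 12/13 -5/13; 0 0 1]
T3·…·T1 = [-12/13 -5/13 -12/13; -5/13 12/13 -5/13; 0 0 1]

T = [-12/13 -5/13 -12/13; -5/13 12/13 -5/13; 0 0 1]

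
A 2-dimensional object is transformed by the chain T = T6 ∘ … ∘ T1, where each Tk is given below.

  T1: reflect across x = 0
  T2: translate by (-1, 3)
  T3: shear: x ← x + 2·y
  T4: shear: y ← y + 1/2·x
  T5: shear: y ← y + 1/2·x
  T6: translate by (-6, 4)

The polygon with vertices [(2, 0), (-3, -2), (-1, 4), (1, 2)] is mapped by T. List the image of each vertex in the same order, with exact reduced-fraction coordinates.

T1 reflect across x = 0: (2, 0) → (-2, 0); (-3, -2) → (3, -2); (-1, 4) → (1, 4); (1, 2) → (-1, 2)
T2 translate by (-1, 3): (-2, 0) → (-3, 3); (3, -2) → (2, 1); (1, 4) → (0, 7); (-1, 2) → (-2, 5)
T3 shear: x ← x + 2·y: (-3, 3) → (3, 3); (2, 1) → (4, 1); (0, 7) → (14, 7); (-2, 5) → (8, 5)
T4 shear: y ← y + 1/2·x: (3, 3) → (3, 9/2); (4, 1) → (4, 3); (14, 7) → (14, 14); (8, 5) → (8, 9)
T5 shear: y ← y + 1/2·x: (3, 9/2) → (3, 6); (4, 3) → (4, 5); (14, 14) → (14, 21); (8, 9) → (8, 13)
T6 translate by (-6, 4): (3, 6) → (-3, 10); (4, 5) → (-2, 9); (14, 21) → (8, 25); (8, 13) → (2, 17)

image vertices: (-3, 10), (-2, 9), (8, 25), (2, 17)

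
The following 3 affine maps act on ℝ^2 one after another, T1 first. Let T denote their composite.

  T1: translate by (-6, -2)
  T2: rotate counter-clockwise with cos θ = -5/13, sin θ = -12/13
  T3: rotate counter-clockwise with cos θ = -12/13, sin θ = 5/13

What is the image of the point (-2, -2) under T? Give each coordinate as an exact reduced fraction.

T1 translate by (-6, -2): (-2, -2) → (-8, -4)
T2 rotate counter-clockwise with cos θ = -5/13, sin θ = -12/13: (-8, -4) → (-8/13, 116/13)
T3 rotate counter-clockwise with cos θ = -12/13, sin θ = 5/13: (-8/13, 116/13) → (-484/169, -1432/169)

T(p) = (-484/169, -1432/169)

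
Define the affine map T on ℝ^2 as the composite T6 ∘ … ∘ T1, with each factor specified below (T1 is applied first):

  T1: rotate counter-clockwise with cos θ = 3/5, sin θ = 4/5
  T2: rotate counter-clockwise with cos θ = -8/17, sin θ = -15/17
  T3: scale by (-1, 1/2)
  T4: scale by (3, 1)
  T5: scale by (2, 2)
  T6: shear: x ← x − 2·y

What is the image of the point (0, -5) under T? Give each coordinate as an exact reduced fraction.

T(p) = (534/17, -36/17)

T1 rotate counter-clockwise with cos θ = 3/5, sin θ = 4/5: (0, -5) → (4, -3)
T2 rotate counter-clockwise with cos θ = -8/17, sin θ = -15/17: (4, -3) → (-77/17, -36/17)
T3 scale by (-1, 1/2): (-77/17, -36/17) → (77/17, -18/17)
T4 scale by (3, 1): (77/17, -18/17) → (231/17, -18/17)
T5 scale by (2, 2): (231/17, -18/17) → (462/17, -36/17)
T6 shear: x ← x − 2·y: (462/17, -36/17) → (534/17, -36/17)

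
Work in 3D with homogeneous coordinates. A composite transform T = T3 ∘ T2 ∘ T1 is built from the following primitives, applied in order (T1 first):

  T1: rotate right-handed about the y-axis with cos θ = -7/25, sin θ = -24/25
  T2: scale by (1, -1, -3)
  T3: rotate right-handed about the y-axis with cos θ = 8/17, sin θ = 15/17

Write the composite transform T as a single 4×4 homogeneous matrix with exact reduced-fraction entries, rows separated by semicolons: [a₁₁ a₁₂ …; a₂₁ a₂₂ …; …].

T1 = [-7/25 0 -24/25 0; 0 1 0 0; 24/25 0 -7/25 0; 0 0 0 1]
T2·T1 = [-7/25 0 -24/25 0; 0 -1 0 0; -72/25 0 21/25 0; 0 0 0 1]
T3·…·T1 = [-1136/425 0 123/425 0; 0 -1 0 0; -471/425 0 528/425 0; 0 0 0 1]

T = [-1136/425 0 123/425 0; 0 -1 0 0; -471/425 0 528/425 0; 0 0 0 1]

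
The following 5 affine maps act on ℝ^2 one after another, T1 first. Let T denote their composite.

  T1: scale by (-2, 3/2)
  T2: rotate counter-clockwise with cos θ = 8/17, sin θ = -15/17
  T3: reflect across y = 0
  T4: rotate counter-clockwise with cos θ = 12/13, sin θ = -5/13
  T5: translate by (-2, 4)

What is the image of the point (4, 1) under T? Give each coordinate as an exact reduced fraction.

T1 scale by (-2, 3/2): (4, 1) → (-8, 3/2)
T2 rotate counter-clockwise with cos θ = 8/17, sin θ = -15/17: (-8, 3/2) → (-83/34, 132/17)
T3 reflect across y = 0: (-83/34, 132/17) → (-83/34, -132/17)
T4 rotate counter-clockwise with cos θ = 12/13, sin θ = -5/13: (-83/34, -132/17) → (-1158/221, -2753/442)
T5 translate by (-2, 4): (-1158/221, -2753/442) → (-1600/221, -985/442)

T(p) = (-1600/221, -985/442)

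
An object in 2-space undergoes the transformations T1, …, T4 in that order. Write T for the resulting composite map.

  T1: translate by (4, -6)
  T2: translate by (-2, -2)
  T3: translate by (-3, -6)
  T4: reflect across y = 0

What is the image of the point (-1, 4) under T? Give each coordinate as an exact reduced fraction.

T(p) = (-2, 10)

T1 translate by (4, -6): (-1, 4) → (3, -2)
T2 translate by (-2, -2): (3, -2) → (1, -4)
T3 translate by (-3, -6): (1, -4) → (-2, -10)
T4 reflect across y = 0: (-2, -10) → (-2, 10)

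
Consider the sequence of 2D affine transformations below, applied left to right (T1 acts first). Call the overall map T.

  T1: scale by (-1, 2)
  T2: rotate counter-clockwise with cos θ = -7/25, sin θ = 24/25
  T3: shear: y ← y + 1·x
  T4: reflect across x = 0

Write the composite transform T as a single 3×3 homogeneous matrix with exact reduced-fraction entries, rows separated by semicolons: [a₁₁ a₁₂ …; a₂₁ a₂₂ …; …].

T1 = [-1 0 0; 0 2 0; 0 0 1]
T2·T1 = [7/25 -48/25 0; -24/25 -14/25 0; 0 0 1]
T3·…·T1 = [7/25 -48/25 0; -17/25 -62/25 0; 0 0 1]
T4·…·T1 = [-7/25 48/25 0; -17/25 -62/25 0; 0 0 1]

T = [-7/25 48/25 0; -17/25 -62/25 0; 0 0 1]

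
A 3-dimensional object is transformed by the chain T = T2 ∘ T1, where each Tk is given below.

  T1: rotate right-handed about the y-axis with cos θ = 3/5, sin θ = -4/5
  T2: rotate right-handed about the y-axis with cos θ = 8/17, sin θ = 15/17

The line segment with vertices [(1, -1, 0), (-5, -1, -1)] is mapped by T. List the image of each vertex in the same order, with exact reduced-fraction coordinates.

T1 rotate right-handed about the y-axis with cos θ = 3/5, sin θ = -4/5: (1, -1, 0) → (3/5, -1, 4/5); (-5, -1, -1) → (-11/5, -1, -23/5)
T2 rotate right-handed about the y-axis with cos θ = 8/17, sin θ = 15/17: (3/5, -1, 4/5) → (84/85, -1, -13/85); (-11/5, -1, -23/5) → (-433/85, -1, -19/85)

image vertices: (84/85, -1, -13/85), (-433/85, -1, -19/85)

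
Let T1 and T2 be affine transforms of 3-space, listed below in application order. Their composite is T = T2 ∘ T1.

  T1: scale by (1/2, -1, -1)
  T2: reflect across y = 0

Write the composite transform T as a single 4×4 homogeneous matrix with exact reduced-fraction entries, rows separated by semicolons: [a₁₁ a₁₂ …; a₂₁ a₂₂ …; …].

T1 = [1/2 0 0 0; 0 -1 0 0; 0 0 -1 0; 0 0 0 1]
T2·T1 = [1/2 0 0 0; 0 1 0 0; 0 0 -1 0; 0 0 0 1]

T = [1/2 0 0 0; 0 1 0 0; 0 0 -1 0; 0 0 0 1]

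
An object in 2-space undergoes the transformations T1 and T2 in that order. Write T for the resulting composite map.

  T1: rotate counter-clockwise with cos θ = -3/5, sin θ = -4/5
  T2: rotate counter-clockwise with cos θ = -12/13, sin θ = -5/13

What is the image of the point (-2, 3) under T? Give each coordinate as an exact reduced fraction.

T(p) = (-17/5, -6/5)

T1 rotate counter-clockwise with cos θ = -3/5, sin θ = -4/5: (-2, 3) → (18/5, -1/5)
T2 rotate counter-clockwise with cos θ = -12/13, sin θ = -5/13: (18/5, -1/5) → (-17/5, -6/5)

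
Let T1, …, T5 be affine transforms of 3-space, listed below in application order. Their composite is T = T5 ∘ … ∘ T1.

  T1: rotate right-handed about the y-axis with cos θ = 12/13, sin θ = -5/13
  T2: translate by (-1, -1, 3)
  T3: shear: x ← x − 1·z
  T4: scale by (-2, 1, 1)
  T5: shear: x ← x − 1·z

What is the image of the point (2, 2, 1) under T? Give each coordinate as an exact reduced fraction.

T1 rotate right-handed about the y-axis with cos θ = 12/13, sin θ = -5/13: (2, 2, 1) → (19/13, 2, 22/13)
T2 translate by (-1, -1, 3): (19/13, 2, 22/13) → (6/13, 1, 61/13)
T3 shear: x ← x − 1·z: (6/13, 1, 61/13) → (-55/13, 1, 61/13)
T4 scale by (-2, 1, 1): (-55/13, 1, 61/13) → (110/13, 1, 61/13)
T5 shear: x ← x − 1·z: (110/13, 1, 61/13) → (49/13, 1, 61/13)

T(p) = (49/13, 1, 61/13)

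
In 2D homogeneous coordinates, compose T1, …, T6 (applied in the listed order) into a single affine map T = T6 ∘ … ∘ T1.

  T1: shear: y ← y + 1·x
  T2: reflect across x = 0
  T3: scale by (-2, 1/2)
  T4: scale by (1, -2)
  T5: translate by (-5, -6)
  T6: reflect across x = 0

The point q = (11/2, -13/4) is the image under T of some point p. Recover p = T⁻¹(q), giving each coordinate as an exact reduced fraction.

T1 = [1 0 0; 1 1 0; 0 0 1]
T2·T1 = [-1 0 0; 1 1 0; 0 0 1]
T3·…·T1 = [2 0 0; 1/2 1/2 0; 0 0 1]
T4·…·T1 = [2 0 0; -1 -1 0; 0 0 1]
T5·…·T1 = [2 0 -5; -1 -1 -6; 0 0 1]
T6·…·T1 = [-2 0 5; -1 -1 -6; 0 0 1]
det M = 2; M⁻¹ = [-1/2 0 5/2; 1/2 -1 -17/2; 0 0 1]
M⁻¹ · (11/2, -13/4)ᵀ = (-1/4, -5/2)ᵀ

p = (-1/4, -5/2)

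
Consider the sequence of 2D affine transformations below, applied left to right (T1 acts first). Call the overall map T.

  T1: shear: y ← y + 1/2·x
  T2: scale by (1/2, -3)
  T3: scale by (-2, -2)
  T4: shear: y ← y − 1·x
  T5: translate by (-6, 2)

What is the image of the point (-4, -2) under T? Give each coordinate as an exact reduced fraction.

T(p) = (-2, -26)

T1 shear: y ← y + 1/2·x: (-4, -2) → (-4, -4)
T2 scale by (1/2, -3): (-4, -4) → (-2, 12)
T3 scale by (-2, -2): (-2, 12) → (4, -24)
T4 shear: y ← y − 1·x: (4, -24) → (4, -28)
T5 translate by (-6, 2): (4, -28) → (-2, -26)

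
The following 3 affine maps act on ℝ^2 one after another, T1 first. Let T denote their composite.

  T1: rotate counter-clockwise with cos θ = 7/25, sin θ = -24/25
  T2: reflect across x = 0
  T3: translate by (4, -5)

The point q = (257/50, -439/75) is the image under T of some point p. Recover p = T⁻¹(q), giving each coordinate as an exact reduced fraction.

p = (1/2, -4/3)

T1 = [7/25 24/25 0; -24/25 7/25 0; 0 0 1]
T2·T1 = [-7/25 -24/25 0; -24/25 7/25 0; 0 0 1]
T3·…·T1 = [-7/25 -24/25 4; -24/25 7/25 -5; 0 0 1]
det M = -1; M⁻¹ = [-7/25 -24/25 -92/25; -24/25 7/25 131/25; 0 0 1]
M⁻¹ · (257/50, -439/75)ᵀ = (1/2, -4/3)ᵀ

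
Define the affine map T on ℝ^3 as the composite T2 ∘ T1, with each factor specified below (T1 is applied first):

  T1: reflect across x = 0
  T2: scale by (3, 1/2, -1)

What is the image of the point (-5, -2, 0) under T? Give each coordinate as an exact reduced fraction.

T1 reflect across x = 0: (-5, -2, 0) → (5, -2, 0)
T2 scale by (3, 1/2, -1): (5, -2, 0) → (15, -1, 0)

T(p) = (15, -1, 0)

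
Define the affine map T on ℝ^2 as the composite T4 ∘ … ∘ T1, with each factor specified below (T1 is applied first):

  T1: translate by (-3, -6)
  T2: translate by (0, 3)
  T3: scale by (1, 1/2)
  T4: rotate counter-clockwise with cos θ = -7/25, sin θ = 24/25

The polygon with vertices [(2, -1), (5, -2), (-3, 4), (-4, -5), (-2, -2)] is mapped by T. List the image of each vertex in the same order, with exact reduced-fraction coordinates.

T1 translate by (-3, -6): (2, -1) → (-1, -7); (5, -2) → (2, -8); (-3, 4) → (-6, -2); (-4, -5) → (-7, -11); (-2, -2) → (-5, -8)
T2 translate by (0, 3): (-1, -7) → (-1, -4); (2, -8) → (2, -5); (-6, -2) → (-6, 1); (-7, -11) → (-7, -8); (-5, -8) → (-5, -5)
T3 scale by (1, 1/2): (-1, -4) → (-1, -2); (2, -5) → (2, -5/2); (-6, 1) → (-6, 1/2); (-7, -8) → (-7, -4); (-5, -5) → (-5, -5/2)
T4 rotate counter-clockwise with cos θ = -7/25, sin θ = 24/25: (-1, -2) → (11/5, -2/5); (2, -5/2) → (46/25, 131/50); (-6, 1/2) → (6/5, -59/10); (-7, -4) → (29/5, -28/5); (-5, -5/2) → (19/5, -41/10)

image vertices: (11/5, -2/5), (46/25, 131/50), (6/5, -59/10), (29/5, -28/5), (19/5, -41/10)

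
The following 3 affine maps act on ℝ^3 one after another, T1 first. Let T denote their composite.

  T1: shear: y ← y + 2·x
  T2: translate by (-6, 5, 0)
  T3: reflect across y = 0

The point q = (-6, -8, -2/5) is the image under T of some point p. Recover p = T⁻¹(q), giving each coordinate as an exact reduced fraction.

T1 = [1 0 0 0; 2 1 0 0; 0 0 1 0; 0 0 0 1]
T2·T1 = [1 0 0 -6; 2 1 0 5; 0 0 1 0; 0 0 0 1]
T3·…·T1 = [1 0 0 -6; -2 -1 0 -5; 0 0 1 0; 0 0 0 1]
det M = -1; M⁻¹ = [1 0 0 6; -2 -1 0 -17; 0 0 1 0; 0 0 0 1]
M⁻¹ · (-6, -8, -2/5)ᵀ = (0, 3, -2/5)ᵀ

p = (0, 3, -2/5)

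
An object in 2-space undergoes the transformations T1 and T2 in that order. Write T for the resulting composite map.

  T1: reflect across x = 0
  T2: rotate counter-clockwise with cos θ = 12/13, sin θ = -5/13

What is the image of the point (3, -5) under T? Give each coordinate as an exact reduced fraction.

T(p) = (-61/13, -45/13)

T1 reflect across x = 0: (3, -5) → (-3, -5)
T2 rotate counter-clockwise with cos θ = 12/13, sin θ = -5/13: (-3, -5) → (-61/13, -45/13)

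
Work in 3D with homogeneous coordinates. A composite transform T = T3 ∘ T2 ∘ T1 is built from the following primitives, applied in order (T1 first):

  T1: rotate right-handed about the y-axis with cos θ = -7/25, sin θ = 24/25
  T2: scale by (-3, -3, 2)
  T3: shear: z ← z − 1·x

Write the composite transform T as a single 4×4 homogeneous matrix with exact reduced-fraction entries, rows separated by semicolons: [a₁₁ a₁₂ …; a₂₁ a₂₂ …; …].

T = [21/25 0 -72/25 0; 0 -3 0 0; -69/25 0 58/25 0; 0 0 0 1]

T1 = [-7/25 0 24/25 0; 0 1 0 0; -24/25 0 -7/25 0; 0 0 0 1]
T2·T1 = [21/25 0 -72/25 0; 0 -3 0 0; -48/25 0 -14/25 0; 0 0 0 1]
T3·…·T1 = [21/25 0 -72/25 0; 0 -3 0 0; -69/25 0 58/25 0; 0 0 0 1]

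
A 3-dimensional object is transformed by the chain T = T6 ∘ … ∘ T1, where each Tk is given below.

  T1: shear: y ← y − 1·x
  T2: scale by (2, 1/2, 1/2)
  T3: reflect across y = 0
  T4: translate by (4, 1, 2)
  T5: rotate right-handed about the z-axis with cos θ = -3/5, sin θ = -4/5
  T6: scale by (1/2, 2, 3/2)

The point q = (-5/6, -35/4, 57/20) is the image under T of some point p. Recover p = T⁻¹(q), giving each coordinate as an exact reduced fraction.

T1 = [1 0 0 0; -1 1 0 0; 0 0 1 0; 0 0 0 1]
T2·T1 = [2 0 0 0; -1/2 1/2 0 0; 0 0 1/2 0; 0 0 0 1]
T3·…·T1 = [2 0 0 0; 1/2 -1/2 0 0; 0 0 1/2 0; 0 0 0 1]
T4·…·T1 = [2 0 0 4; 1/2 -1/2 0 1; 0 0 1/2 2; 0 0 0 1]
T5·…·T1 = [-4/5 -2/5 0 -8/5; -19/10 3/10 0 -19/5; 0 0 1/2 2; 0 0 0 1]
T6·…·T1 = [-2/5 -1/5 0 -4/5; -19/5 3/5 0 -38/5; 0 0 3/4 3; 0 0 0 1]
det M = -3/4; M⁻¹ = [-3/5 -1/5 0 -2; -19/5 2/5 0 0; 0 0 4/3 -4; 0 0 0 1]
M⁻¹ · (-5/6, -35/4, 57/20)ᵀ = (1/4, -1/3, -1/5)ᵀ

p = (1/4, -1/3, -1/5)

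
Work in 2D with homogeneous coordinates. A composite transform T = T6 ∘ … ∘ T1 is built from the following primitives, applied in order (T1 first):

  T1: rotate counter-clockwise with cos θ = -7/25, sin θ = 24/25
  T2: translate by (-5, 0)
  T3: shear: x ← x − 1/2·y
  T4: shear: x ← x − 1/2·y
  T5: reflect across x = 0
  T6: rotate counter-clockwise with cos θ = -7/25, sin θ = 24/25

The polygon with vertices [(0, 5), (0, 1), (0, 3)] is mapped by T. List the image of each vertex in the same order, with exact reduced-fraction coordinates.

image vertices: (-126/125, 1057/125), (-826/625, 3457/625), (-728/625, 4371/625)

T1 rotate counter-clockwise with cos θ = -7/25, sin θ = 24/25: (0, 5) → (-24/5, -7/5); (0, 1) → (-24/25, -7/25); (0, 3) → (-72/25, -21/25)
T2 translate by (-5, 0): (-24/5, -7/5) → (-49/5, -7/5); (-24/25, -7/25) → (-149/25, -7/25); (-72/25, -21/25) → (-197/25, -21/25)
T3 shear: x ← x − 1/2·y: (-49/5, -7/5) → (-91/10, -7/5); (-149/25, -7/25) → (-291/50, -7/25); (-197/25, -21/25) → (-373/50, -21/25)
T4 shear: x ← x − 1/2·y: (-91/10, -7/5) → (-42/5, -7/5); (-291/50, -7/25) → (-142/25, -7/25); (-373/50, -21/25) → (-176/25, -21/25)
T5 reflect across x = 0: (-42/5, -7/5) → (42/5, -7/5); (-142/25, -7/25) → (142/25, -7/25); (-176/25, -21/25) → (176/25, -21/25)
T6 rotate counter-clockwise with cos θ = -7/25, sin θ = 24/25: (42/5, -7/5) → (-126/125, 1057/125); (142/25, -7/25) → (-826/625, 3457/625); (176/25, -21/25) → (-728/625, 4371/625)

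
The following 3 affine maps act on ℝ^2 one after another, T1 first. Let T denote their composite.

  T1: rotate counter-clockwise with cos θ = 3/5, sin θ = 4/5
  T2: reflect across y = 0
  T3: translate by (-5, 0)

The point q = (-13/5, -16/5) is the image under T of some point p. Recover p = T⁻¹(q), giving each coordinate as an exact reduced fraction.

p = (4, 0)

T1 = [3/5 -4/5 0; 4/5 3/5 0; 0 0 1]
T2·T1 = [3/5 -4/5 0; -4/5 -3/5 0; 0 0 1]
T3·…·T1 = [3/5 -4/5 -5; -4/5 -3/5 0; 0 0 1]
det M = -1; M⁻¹ = [3/5 -4/5 3; -4/5 -3/5 -4; 0 0 1]
M⁻¹ · (-13/5, -16/5)ᵀ = (4, 0)ᵀ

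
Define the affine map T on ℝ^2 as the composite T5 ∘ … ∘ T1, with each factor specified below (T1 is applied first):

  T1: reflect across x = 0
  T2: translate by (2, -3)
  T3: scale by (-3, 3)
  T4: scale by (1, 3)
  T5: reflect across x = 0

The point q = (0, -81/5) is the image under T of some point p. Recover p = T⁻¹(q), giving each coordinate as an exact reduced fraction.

p = (2, 6/5)

T1 = [-1 0 0; 0 1 0; 0 0 1]
T2·T1 = [-1 0 2; 0 1 -3; 0 0 1]
T3·…·T1 = [3 0 -6; 0 3 -9; 0 0 1]
T4·…·T1 = [3 0 -6; 0 9 -27; 0 0 1]
T5·…·T1 = [-3 0 6; 0 9 -27; 0 0 1]
det M = -27; M⁻¹ = [-1/3 0 2; 0 1/9 3; 0 0 1]
M⁻¹ · (0, -81/5)ᵀ = (2, 6/5)ᵀ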